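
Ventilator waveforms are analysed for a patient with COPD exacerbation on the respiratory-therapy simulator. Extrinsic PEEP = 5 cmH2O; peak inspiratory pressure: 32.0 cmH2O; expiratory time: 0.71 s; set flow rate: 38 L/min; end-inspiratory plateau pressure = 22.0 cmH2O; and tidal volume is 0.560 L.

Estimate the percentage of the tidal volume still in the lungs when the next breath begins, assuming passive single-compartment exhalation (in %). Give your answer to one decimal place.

25.5

Flow: 38 L/min ÷ 60 = 0.6333 L/s.
R = (PIP − Pplat)/V̇ = (32.0 − 22.0) / 0.6333 = 10.0/0.6333 = 15.79 cmH2O·s/L.
C = Vt/(Pplat − PEEP) = 560.0 / (22.0 − 5) = 560.0/17.0 = 32.941 mL/cmH2O.
τ = R × C = 15.79 × 0.03294 L/cmH2O = 0.5201 s.
Fraction remaining at end-expiration = e^(−Te/τ) = e^(−0.71/0.5201) = 0.2553 → 25.53%.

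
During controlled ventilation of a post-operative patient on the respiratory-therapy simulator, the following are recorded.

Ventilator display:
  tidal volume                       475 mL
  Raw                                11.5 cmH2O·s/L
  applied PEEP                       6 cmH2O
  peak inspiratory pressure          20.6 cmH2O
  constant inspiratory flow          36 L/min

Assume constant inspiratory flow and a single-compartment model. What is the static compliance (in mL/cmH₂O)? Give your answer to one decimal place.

61.7

Flow: 36 L/min ÷ 60 = 0.6 L/s.
Equation of motion (constant flow): PIP = Vt/C + R·V̇ + PEEP.
Vt/C = PIP − R·V̇ − PEEP = 20.6 − 11.5×0.6 − 6 = 20.6 − 6.9 − 6 = 7.7 cmH2O.
C = Vt / 7.7 = 475 / 7.7 = 61.688 mL/cmH2O.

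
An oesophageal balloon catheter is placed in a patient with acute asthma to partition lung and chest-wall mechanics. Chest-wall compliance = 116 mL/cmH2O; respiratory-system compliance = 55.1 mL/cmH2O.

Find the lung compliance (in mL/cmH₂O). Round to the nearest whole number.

1/CL = 1/Crs − 1/Ccw.
1/CL = 1/55.1 − 1/116 = 0.009528.
CL = 104.95 mL/cmH2O.

105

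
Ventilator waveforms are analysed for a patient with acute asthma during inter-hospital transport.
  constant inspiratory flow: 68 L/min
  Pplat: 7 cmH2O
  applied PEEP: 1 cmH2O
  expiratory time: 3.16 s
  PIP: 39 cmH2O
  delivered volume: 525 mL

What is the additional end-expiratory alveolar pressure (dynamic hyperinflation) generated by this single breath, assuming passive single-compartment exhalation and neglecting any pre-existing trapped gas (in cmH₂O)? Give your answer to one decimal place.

Flow: 68 L/min ÷ 60 = 1.1333 L/s.
R = (PIP − Pplat)/V̇ = (39 − 7) / 1.1333 = 32.0/1.1333 = 28.236 cmH2O·s/L.
C = Vt/(Pplat − PEEP) = 525.0 / (7 − 1) = 525.0/6.0 = 87.5 mL/cmH2O.
τ = R × C = 28.236 × 0.0875 L/cmH2O = 2.471 s.
Fraction remaining = e^(−Te/τ) = e^(−3.16/2.471) = 0.2784; trapped volume = 525.0 × 0.2784 = 146.16 mL.
Additional alveolar pressure from trapping ≈ V_trapped / C = 146.16 / 87.5 = 1.67 cmH2O.

1.7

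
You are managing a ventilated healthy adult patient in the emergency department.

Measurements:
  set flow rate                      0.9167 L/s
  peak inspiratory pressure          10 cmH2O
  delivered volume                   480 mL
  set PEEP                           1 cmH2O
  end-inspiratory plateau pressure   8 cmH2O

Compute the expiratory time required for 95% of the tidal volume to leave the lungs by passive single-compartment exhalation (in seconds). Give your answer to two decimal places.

R = (PIP − Pplat)/V̇ = (10 − 8) / 0.9167 = 2.0/0.9167 = 2.182 cmH2O·s/L.
C = Vt/(Pplat − PEEP) = 480.0 / (8 − 1) = 480.0/7.0 = 68.571 mL/cmH2O.
τ = R × C = 2.182 × 0.06857 L/cmH2O = 0.1496 s.
t = −τ·ln(1 − 0.95) = −0.1496·ln(0.05) = 0.4482 s.

0.45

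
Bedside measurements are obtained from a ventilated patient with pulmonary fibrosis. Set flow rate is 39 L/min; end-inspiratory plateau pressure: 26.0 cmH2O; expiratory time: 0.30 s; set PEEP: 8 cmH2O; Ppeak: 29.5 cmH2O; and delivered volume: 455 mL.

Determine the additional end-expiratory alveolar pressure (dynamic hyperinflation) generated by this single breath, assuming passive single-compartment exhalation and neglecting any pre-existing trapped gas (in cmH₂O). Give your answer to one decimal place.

Flow: 39 L/min ÷ 60 = 0.65 L/s.
R = (PIP − Pplat)/V̇ = (29.5 − 26.0) / 0.65 = 3.5/0.65 = 5.385 cmH2O·s/L.
C = Vt/(Pplat − PEEP) = 455.0 / (26.0 − 8) = 455.0/18.0 = 25.278 mL/cmH2O.
τ = R × C = 5.385 × 0.02528 L/cmH2O = 0.1361 s.
Fraction remaining = e^(−Te/τ) = e^(−0.30/0.1361) = 0.1103; trapped volume = 455.0 × 0.1103 = 50.187 mL.
Additional alveolar pressure from trapping ≈ V_trapped / C = 50.187 / 25.278 = 1.985 cmH2O.

2.0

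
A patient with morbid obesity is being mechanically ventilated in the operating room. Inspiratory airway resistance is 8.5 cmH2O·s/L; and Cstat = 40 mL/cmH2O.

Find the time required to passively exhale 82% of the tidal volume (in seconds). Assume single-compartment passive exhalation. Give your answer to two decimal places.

τ = R × C = 8.5 × 40 mL/cmH2O = 8.5 × 0.040 L/cmH2O = 0.34 s.
Exhaled fraction f = 1 − e^(−t/τ) → t = −τ·ln(1 − f) = −0.34·ln(0.18) = 0.583 s.

0.58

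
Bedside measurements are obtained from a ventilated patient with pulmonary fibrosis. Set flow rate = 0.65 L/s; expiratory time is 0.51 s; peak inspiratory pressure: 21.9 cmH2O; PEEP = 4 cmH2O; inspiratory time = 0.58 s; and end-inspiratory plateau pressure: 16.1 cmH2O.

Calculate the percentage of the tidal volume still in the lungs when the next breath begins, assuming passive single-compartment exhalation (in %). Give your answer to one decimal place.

Vt = flow × Ti = 0.65 L/s × 0.58 s × 1000 mL/L = 377.0 mL.
R = (PIP − Pplat)/V̇ = (21.9 − 16.1) / 0.65 = 5.8/0.65 = 8.923 cmH2O·s/L.
C = Vt/(Pplat − PEEP) = 377.0 / (16.1 − 4) = 377.0/12.1 = 31.157 mL/cmH2O.
τ = R × C = 8.923 × 0.03116 L/cmH2O = 0.278 s.
Fraction remaining at end-expiration = e^(−Te/τ) = e^(−0.51/0.278) = 0.1597 → 15.97%.

16.0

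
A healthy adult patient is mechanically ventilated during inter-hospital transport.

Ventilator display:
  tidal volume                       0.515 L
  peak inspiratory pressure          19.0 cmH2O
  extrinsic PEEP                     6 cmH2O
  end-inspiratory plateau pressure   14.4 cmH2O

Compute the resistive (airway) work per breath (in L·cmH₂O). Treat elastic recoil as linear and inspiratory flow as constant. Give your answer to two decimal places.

With constant inspiratory flow the resistive pressure is constant at PIP − Pplat = 19.0 − 14.4 = 4.6 cmH2O, so resistive work = 4.6 × 0.515 = 2.369 L·cmH2O.

2.37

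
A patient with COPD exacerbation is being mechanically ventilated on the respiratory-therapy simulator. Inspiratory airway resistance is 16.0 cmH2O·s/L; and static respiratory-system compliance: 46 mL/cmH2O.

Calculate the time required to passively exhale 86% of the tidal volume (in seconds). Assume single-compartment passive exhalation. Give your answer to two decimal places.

τ = R × C = 16.0 × 46 mL/cmH2O = 16.0 × 0.046 L/cmH2O = 0.736 s.
Exhaled fraction f = 1 − e^(−t/τ) → t = −τ·ln(1 − f) = −0.736·ln(0.14) = 1.447 s.

1.45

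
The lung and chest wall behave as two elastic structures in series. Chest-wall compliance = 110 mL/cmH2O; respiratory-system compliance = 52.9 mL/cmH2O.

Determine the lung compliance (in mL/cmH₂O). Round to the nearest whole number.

1/CL = 1/Crs − 1/Ccw.
1/CL = 1/52.9 − 1/110 = 0.009813.
CL = 101.91 mL/cmH2O.

102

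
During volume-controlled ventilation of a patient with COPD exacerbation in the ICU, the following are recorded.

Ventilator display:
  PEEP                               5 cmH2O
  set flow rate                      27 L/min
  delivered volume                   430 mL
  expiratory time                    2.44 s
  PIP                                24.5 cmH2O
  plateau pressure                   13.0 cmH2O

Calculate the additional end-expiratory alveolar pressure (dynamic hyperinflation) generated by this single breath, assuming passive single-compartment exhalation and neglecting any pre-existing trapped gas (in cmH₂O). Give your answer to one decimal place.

1.4

Flow: 27 L/min ÷ 60 = 0.45 L/s.
R = (PIP − Pplat)/V̇ = (24.5 − 13.0) / 0.45 = 11.5/0.45 = 25.556 cmH2O·s/L.
C = Vt/(Pplat − PEEP) = 430.0 / (13.0 − 5) = 430.0/8.0 = 53.75 mL/cmH2O.
τ = R × C = 25.556 × 0.05375 L/cmH2O = 1.374 s.
Fraction remaining = e^(−Te/τ) = e^(−2.44/1.374) = 0.1693; trapped volume = 430.0 × 0.1693 = 72.799 mL.
Additional alveolar pressure from trapping ≈ V_trapped / C = 72.799 / 53.75 = 1.354 cmH2O.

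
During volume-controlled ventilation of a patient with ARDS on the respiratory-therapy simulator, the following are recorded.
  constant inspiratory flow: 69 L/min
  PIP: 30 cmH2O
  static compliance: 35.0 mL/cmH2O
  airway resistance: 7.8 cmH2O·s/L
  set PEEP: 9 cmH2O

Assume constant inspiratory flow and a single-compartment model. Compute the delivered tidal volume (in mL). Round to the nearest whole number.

421

Flow: 69 L/min ÷ 60 = 1.15 L/s.
Equation of motion (constant flow): PIP = Vt/C + R·V̇ + PEEP.
Vt/C = PIP − R·V̇ − PEEP = 30 − 8.97 − 9 = 12.03 cmH2O.
Vt = C × 12.03 = 35.0 × 12.03 = 421.05 mL.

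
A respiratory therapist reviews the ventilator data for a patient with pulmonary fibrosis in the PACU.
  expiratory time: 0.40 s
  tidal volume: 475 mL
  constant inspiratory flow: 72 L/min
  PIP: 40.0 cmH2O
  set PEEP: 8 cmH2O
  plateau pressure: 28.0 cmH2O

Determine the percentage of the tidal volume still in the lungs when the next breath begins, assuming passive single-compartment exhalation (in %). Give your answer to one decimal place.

Flow: 72 L/min ÷ 60 = 1.2 L/s.
R = (PIP − Pplat)/V̇ = (40.0 − 28.0) / 1.2 = 12.0/1.2 = 10.0 cmH2O·s/L.
C = Vt/(Pplat − PEEP) = 475.0 / (28.0 − 8) = 475.0/20.0 = 23.75 mL/cmH2O.
τ = R × C = 10.0 × 0.02375 L/cmH2O = 0.2375 s.
Fraction remaining at end-expiration = e^(−Te/τ) = e^(−0.40/0.2375) = 0.1856 → 18.56%.

18.6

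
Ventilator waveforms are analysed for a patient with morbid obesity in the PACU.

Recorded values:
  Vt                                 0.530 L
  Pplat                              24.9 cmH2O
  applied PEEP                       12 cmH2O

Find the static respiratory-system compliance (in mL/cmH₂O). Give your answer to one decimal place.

41.1

Cstat = Vt / (Pplat − PEEP) = 530 / (24.9 − 12) = 530 / 12.9 = 41.085 mL/cmH2O.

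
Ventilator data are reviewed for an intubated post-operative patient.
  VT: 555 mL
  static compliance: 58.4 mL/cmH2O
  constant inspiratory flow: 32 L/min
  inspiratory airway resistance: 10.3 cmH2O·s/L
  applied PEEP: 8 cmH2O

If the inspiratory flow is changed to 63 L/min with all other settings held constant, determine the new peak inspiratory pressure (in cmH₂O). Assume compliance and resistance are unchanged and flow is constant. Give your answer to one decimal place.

Flow: 32 L/min ÷ 60 = 0.5333 L/s.
New flow: 63 L/min ÷ 60 = 1.05 L/s.
PIP = Vt/C + R·V̇ + PEEP (constant-flow equation of motion).
Only the resistive term changes: ΔPIP = R × ΔV̇ = 10.3 × (1.05 − 0.5333) = 10.3 × 0.5167 = 5.322 cmH2O.
Original PIP = 555/58.4 + 10.3×0.5333 + 8 = 22.996 cmH2O; new PIP = 22.996 + (5.322) = 28.318 cmH2O.

28.3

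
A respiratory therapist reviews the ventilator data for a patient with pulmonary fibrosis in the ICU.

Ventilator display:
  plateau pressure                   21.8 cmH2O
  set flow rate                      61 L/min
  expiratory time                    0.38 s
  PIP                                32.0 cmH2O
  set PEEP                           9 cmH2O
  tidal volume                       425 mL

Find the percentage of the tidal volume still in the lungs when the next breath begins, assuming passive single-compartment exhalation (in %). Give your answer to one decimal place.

32.0

Flow: 61 L/min ÷ 60 = 1.0167 L/s.
R = (PIP − Pplat)/V̇ = (32.0 − 21.8) / 1.0167 = 10.2/1.0167 = 10.032 cmH2O·s/L.
C = Vt/(Pplat − PEEP) = 425.0 / (21.8 − 9) = 425.0/12.8 = 33.203 mL/cmH2O.
τ = R × C = 10.032 × 0.0332 L/cmH2O = 0.3331 s.
Fraction remaining at end-expiration = e^(−Te/τ) = e^(−0.38/0.3331) = 0.3196 → 31.96%.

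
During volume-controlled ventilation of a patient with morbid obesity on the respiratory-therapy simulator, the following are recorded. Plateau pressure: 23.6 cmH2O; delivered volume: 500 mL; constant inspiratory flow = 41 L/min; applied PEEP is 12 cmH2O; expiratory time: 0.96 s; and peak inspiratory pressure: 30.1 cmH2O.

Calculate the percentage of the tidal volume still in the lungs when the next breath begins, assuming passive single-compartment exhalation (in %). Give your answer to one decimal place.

9.6

Flow: 41 L/min ÷ 60 = 0.6833 L/s.
R = (PIP − Pplat)/V̇ = (30.1 − 23.6) / 0.6833 = 6.5/0.6833 = 9.513 cmH2O·s/L.
C = Vt/(Pplat − PEEP) = 500.0 / (23.6 − 12) = 500.0/11.6 = 43.103 mL/cmH2O.
τ = R × C = 9.513 × 0.0431 L/cmH2O = 0.41 s.
Fraction remaining at end-expiration = e^(−Te/τ) = e^(−0.96/0.41) = 0.09619 → 9.619%.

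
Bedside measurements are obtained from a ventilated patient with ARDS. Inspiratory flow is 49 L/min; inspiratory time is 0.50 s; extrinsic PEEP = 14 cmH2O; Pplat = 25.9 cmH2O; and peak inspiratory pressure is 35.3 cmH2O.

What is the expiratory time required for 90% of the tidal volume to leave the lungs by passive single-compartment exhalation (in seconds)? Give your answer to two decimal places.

0.91

Flow: 49 L/min ÷ 60 = 0.8167 L/s.
Vt = flow × Ti = 0.8167 L/s × 0.50 s × 1000 mL/L = 408.35 mL.
R = (PIP − Pplat)/V̇ = (35.3 − 25.9) / 0.8167 = 9.4/0.8167 = 11.51 cmH2O·s/L.
C = Vt/(Pplat − PEEP) = 408.35 / (25.9 − 14) = 408.35/11.9 = 34.315 mL/cmH2O.
τ = R × C = 11.51 × 0.03432 L/cmH2O = 0.395 s.
t = −τ·ln(1 − 0.90) = −0.395·ln(0.1) = 0.9095 s.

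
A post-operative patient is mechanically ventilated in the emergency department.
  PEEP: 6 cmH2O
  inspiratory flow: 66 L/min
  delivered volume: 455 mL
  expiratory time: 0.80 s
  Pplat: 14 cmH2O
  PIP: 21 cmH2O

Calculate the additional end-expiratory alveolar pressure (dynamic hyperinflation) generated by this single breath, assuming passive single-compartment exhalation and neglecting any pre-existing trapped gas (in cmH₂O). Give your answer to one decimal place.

0.9

Flow: 66 L/min ÷ 60 = 1.1 L/s.
R = (PIP − Pplat)/V̇ = (21 − 14) / 1.1 = 7.0/1.1 = 6.364 cmH2O·s/L.
C = Vt/(Pplat − PEEP) = 455.0 / (14 − 6) = 455.0/8.0 = 56.875 mL/cmH2O.
τ = R × C = 6.364 × 0.05688 L/cmH2O = 0.362 s.
Fraction remaining = e^(−Te/τ) = e^(−0.80/0.362) = 0.1097; trapped volume = 455.0 × 0.1097 = 49.914 mL.
Additional alveolar pressure from trapping ≈ V_trapped / C = 49.914 / 56.875 = 0.8776 cmH2O.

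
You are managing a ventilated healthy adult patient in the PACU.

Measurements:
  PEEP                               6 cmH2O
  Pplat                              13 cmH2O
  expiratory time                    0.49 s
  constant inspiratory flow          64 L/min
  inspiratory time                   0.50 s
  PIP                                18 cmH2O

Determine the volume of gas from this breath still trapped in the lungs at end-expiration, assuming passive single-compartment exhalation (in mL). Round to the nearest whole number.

135

Flow: 64 L/min ÷ 60 = 1.0667 L/s.
Vt = flow × Ti = 1.0667 L/s × 0.50 s × 1000 mL/L = 533.35 mL.
R = (PIP − Pplat)/V̇ = (18 − 13) / 1.0667 = 5.0/1.0667 = 4.687 cmH2O·s/L.
C = Vt/(Pplat − PEEP) = 533.35 / (13 − 6) = 533.35/7.0 = 76.193 mL/cmH2O.
τ = R × C = 4.687 × 0.07619 L/cmH2O = 0.3571 s.
Fraction remaining = e^(−Te/τ) = e^(−0.49/0.3571) = 0.2536.
Trapped volume = 533.35 × 0.2536 = 135.26 mL.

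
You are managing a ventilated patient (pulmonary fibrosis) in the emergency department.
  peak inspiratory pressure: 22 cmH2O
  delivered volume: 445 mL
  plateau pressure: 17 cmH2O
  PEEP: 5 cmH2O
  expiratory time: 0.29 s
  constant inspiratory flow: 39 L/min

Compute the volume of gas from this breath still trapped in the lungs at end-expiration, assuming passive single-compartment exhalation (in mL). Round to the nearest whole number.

Flow: 39 L/min ÷ 60 = 0.65 L/s.
R = (PIP − Pplat)/V̇ = (22 − 17) / 0.65 = 5.0/0.65 = 7.692 cmH2O·s/L.
C = Vt/(Pplat − PEEP) = 445.0 / (17 − 5) = 445.0/12.0 = 37.083 mL/cmH2O.
τ = R × C = 7.692 × 0.03708 L/cmH2O = 0.2852 s.
Fraction remaining = e^(−Te/τ) = e^(−0.29/0.2852) = 0.3617.
Trapped volume = 445.0 × 0.3617 = 160.96 mL.

161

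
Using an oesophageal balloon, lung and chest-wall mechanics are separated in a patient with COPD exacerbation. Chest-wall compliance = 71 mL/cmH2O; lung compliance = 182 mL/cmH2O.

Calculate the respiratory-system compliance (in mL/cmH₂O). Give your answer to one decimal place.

Lung and chest wall are elastances in series: 1/Crs = 1/CL + 1/Ccw.
1/Crs = 1/182 + 1/71 = 0.01958.
Crs = 51.073 mL/cmH2O.

51.1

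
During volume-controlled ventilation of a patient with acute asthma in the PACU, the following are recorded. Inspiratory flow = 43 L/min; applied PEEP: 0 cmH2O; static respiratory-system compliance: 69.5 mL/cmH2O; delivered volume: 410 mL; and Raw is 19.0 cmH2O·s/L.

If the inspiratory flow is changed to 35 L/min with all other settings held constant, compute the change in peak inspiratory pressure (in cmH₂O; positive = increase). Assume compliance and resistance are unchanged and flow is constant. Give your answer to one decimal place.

Flow: 43 L/min ÷ 60 = 0.7167 L/s.
New flow: 35 L/min ÷ 60 = 0.5833 L/s.
PIP = Vt/C + R·V̇ + PEEP (constant-flow equation of motion).
Only the resistive term changes: ΔPIP = R × ΔV̇ = 19.0 × (0.5833 − 0.7167) = 19.0 × -0.1334 = -2.535 cmH2O.

-2.5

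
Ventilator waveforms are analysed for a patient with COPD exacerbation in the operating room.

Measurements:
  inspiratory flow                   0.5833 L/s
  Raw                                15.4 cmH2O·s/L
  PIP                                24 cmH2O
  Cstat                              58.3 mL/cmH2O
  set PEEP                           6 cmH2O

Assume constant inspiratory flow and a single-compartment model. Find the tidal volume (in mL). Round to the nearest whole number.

526

Equation of motion (constant flow): PIP = Vt/C + R·V̇ + PEEP.
Vt/C = PIP − R·V̇ − PEEP = 24 − 8.983 − 6 = 9.017 cmH2O.
Vt = C × 9.017 = 58.3 × 9.017 = 525.69 mL.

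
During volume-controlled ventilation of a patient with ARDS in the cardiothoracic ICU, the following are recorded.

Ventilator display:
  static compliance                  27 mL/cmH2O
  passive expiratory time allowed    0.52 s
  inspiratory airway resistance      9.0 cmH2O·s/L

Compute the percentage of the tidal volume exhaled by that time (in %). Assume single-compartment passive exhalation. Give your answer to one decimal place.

88.2

τ = R × C = 9.0 × 27 mL/cmH2O = 9.0 × 0.027 L/cmH2O = 0.243 s.
Passive exhalation: V(t)/V₀ = e^(−t/τ) = e^(−0.52/0.243) = 0.1177.
Fraction exhaled = 1 − 0.1177 = 0.8823 → 88.23%.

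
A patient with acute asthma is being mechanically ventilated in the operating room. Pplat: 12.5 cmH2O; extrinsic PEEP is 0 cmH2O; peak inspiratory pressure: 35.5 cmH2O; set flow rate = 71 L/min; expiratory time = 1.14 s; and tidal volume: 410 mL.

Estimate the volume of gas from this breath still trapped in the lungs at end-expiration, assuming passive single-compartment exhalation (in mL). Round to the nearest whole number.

69

Flow: 71 L/min ÷ 60 = 1.1833 L/s.
R = (PIP − Pplat)/V̇ = (35.5 − 12.5) / 1.1833 = 23.0/1.1833 = 19.437 cmH2O·s/L.
C = Vt/(Pplat − PEEP) = 410.0 / (12.5 − 0) = 410.0/12.5 = 32.8 mL/cmH2O.
τ = R × C = 19.437 × 0.0328 L/cmH2O = 0.6375 s.
Fraction remaining = e^(−Te/τ) = e^(−1.14/0.6375) = 0.1673.
Trapped volume = 410.0 × 0.1673 = 68.593 mL.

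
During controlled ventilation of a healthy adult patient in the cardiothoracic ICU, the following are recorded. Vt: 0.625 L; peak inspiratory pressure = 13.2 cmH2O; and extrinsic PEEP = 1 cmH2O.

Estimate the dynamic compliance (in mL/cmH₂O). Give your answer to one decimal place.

51.2

Dynamic compliance = Vt / (PIP − PEEP) = 625 / (13.2 − 1) = 625 / 12.2 = 51.23 mL/cmH2O.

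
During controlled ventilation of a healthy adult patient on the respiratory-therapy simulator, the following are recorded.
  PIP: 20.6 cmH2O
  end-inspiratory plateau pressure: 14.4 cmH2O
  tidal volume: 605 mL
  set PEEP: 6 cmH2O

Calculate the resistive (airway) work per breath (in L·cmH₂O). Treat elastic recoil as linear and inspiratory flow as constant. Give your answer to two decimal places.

3.75

With constant inspiratory flow the resistive pressure is constant at PIP − Pplat = 20.6 − 14.4 = 6.2 cmH2O, so resistive work = 6.2 × 0.605 = 3.751 L·cmH2O.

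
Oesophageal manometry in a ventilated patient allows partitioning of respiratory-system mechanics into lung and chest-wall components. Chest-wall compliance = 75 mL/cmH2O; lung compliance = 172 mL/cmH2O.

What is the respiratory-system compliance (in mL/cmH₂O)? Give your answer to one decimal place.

Lung and chest wall are elastances in series: 1/Crs = 1/CL + 1/Ccw.
1/Crs = 1/172 + 1/75 = 0.01915.
Crs = 52.219 mL/cmH2O.

52.2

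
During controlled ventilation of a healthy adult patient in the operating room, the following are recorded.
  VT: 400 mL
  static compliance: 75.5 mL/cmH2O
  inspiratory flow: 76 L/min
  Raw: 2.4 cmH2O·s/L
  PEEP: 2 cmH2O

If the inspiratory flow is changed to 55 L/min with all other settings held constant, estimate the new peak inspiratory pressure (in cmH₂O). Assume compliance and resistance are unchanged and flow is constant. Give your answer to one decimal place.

Flow: 76 L/min ÷ 60 = 1.2667 L/s.
New flow: 55 L/min ÷ 60 = 0.9167 L/s.
PIP = Vt/C + R·V̇ + PEEP (constant-flow equation of motion).
Only the resistive term changes: ΔPIP = R × ΔV̇ = 2.4 × (0.9167 − 1.2667) = 2.4 × -0.35 = -0.84 cmH2O.
Original PIP = 400/75.5 + 2.4×1.2667 + 2 = 10.338 cmH2O; new PIP = 10.338 + (-0.84) = 9.498 cmH2O.

9.5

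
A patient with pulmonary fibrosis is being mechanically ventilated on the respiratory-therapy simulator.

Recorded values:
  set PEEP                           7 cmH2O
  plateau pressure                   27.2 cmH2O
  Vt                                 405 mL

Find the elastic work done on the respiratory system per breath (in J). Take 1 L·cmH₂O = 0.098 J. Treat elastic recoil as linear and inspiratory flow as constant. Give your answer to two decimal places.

Elastic work ≈ ½ × (Pplat − PEEP) × Vt = 0.5 × (27.2 − 7) × 0.405 L = 0.5 × 20.2 × 0.405 = 4.091 L·cmH2O.
× 0.098 J/(L·cmH2O) → 0.4009 J.

0.40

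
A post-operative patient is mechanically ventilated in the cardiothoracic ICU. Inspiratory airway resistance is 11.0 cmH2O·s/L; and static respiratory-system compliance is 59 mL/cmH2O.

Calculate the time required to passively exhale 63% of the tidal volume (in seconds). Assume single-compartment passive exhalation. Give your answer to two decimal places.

0.65

τ = R × C = 11.0 × 59 mL/cmH2O = 11.0 × 0.059 L/cmH2O = 0.649 s.
Exhaled fraction f = 1 − e^(−t/τ) → t = −τ·ln(1 − f) = −0.649·ln(0.37) = 0.6453 s.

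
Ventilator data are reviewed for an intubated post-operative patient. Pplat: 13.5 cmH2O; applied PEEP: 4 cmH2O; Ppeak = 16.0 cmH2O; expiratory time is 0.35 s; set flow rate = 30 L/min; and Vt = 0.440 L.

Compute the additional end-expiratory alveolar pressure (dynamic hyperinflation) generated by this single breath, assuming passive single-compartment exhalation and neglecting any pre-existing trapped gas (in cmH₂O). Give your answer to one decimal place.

Flow: 30 L/min ÷ 60 = 0.5 L/s.
R = (PIP − Pplat)/V̇ = (16.0 − 13.5) / 0.5 = 2.5/0.5 = 5.0 cmH2O·s/L.
C = Vt/(Pplat − PEEP) = 440.0 / (13.5 − 4) = 440.0/9.5 = 46.316 mL/cmH2O.
τ = R × C = 5.0 × 0.04632 L/cmH2O = 0.2316 s.
Fraction remaining = e^(−Te/τ) = e^(−0.35/0.2316) = 0.2206; trapped volume = 440.0 × 0.2206 = 97.064 mL.
Additional alveolar pressure from trapping ≈ V_trapped / C = 97.064 / 46.316 = 2.096 cmH2O.

2.1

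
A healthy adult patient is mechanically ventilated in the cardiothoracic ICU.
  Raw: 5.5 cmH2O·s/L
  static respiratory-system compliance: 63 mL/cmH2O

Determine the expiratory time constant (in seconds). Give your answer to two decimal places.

τ = R × C = 5.5 × 63 mL/cmH2O = 5.5 × 0.063 L/cmH2O = 0.3465 s.

0.35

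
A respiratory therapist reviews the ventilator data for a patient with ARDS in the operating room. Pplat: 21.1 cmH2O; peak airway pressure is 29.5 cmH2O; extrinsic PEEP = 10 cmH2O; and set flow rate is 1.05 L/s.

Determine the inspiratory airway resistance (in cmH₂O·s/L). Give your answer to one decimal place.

8.0

Raw = (PIP − Pplat) / flow = (29.5 − 21.1) / 1.05 = 8.4 / 1.05 = 8.0 cmH2O·s/L.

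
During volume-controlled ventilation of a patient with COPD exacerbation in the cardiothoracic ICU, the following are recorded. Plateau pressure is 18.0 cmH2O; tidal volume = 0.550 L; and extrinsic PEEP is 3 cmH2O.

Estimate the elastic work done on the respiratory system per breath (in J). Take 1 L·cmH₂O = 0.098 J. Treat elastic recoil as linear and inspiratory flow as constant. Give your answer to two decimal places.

Elastic work ≈ ½ × (Pplat − PEEP) × Vt = 0.5 × (18.0 − 3) × 0.550 L = 0.5 × 15.0 × 0.550 = 4.125 L·cmH2O.
× 0.098 J/(L·cmH2O) → 0.4043 J.

0.40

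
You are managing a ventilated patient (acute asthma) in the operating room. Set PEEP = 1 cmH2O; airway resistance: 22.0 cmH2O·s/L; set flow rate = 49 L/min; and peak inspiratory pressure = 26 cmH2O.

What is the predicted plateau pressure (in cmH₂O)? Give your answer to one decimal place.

8.0

Flow: 49 L/min ÷ 60 = 0.8167 L/s.
Pplat = PIP − Raw × flow = 26 − 22.0 × 0.8167 = 26 − 17.967 = 8.033 cmH2O.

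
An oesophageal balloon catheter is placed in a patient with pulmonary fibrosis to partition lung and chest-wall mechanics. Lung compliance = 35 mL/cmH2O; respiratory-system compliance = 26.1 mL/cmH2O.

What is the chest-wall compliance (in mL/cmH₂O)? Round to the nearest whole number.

103

1/Ccw = 1/Crs − 1/CL.
1/Ccw = 1/26.1 − 1/35 = 0.009743.
Ccw = 102.64 mL/cmH2O.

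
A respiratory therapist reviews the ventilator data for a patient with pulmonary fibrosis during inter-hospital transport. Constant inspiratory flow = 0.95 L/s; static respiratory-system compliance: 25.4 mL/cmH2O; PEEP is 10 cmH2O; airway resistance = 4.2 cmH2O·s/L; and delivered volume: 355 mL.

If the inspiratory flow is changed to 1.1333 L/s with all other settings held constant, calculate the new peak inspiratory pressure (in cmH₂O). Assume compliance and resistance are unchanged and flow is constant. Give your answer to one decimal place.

PIP = Vt/C + R·V̇ + PEEP (constant-flow equation of motion).
Only the resistive term changes: ΔPIP = R × ΔV̇ = 4.2 × (1.1333 − 0.95) = 4.2 × 0.1833 = 0.7699 cmH2O.
Original PIP = 355/25.4 + 4.2×0.95 + 10 = 27.966 cmH2O; new PIP = 27.966 + (0.7699) = 28.736 cmH2O.

28.7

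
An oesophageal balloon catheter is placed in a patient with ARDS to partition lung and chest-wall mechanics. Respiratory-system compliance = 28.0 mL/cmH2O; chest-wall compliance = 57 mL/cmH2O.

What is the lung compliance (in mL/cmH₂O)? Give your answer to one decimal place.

1/CL = 1/Crs − 1/Ccw.
1/CL = 1/28.0 − 1/57 = 0.01817.
CL = 55.036 mL/cmH2O.

55.0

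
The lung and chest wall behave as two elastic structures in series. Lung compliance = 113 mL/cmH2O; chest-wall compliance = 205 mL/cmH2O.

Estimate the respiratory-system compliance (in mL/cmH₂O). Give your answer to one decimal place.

72.8

Lung and chest wall are elastances in series: 1/Crs = 1/CL + 1/Ccw.
1/Crs = 1/113 + 1/205 = 0.01373.
Crs = 72.833 mL/cmH2O.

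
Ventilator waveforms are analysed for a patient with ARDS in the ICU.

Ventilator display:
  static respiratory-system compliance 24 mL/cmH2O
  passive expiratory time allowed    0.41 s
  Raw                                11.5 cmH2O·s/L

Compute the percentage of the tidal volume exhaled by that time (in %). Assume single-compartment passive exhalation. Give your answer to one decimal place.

τ = R × C = 11.5 × 24 mL/cmH2O = 11.5 × 0.024 L/cmH2O = 0.276 s.
Passive exhalation: V(t)/V₀ = e^(−t/τ) = e^(−0.41/0.276) = 0.2264.
Fraction exhaled = 1 − 0.2264 = 0.7736 → 77.36%.

77.4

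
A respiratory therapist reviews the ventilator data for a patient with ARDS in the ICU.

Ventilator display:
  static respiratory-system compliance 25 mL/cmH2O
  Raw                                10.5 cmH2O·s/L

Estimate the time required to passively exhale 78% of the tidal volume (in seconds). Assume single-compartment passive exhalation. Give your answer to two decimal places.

0.40

τ = R × C = 10.5 × 25 mL/cmH2O = 10.5 × 0.025 L/cmH2O = 0.2625 s.
Exhaled fraction f = 1 − e^(−t/τ) → t = −τ·ln(1 − f) = −0.2625·ln(0.22) = 0.3975 s.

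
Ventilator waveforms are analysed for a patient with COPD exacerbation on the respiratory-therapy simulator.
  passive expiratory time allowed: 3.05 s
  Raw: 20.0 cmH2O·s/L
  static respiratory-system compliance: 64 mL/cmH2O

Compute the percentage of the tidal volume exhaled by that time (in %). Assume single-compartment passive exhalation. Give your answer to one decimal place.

τ = R × C = 20.0 × 64 mL/cmH2O = 20.0 × 0.064 L/cmH2O = 1.28 s.
Passive exhalation: V(t)/V₀ = e^(−t/τ) = e^(−3.05/1.28) = 0.09229.
Fraction exhaled = 1 − 0.09229 = 0.9077 → 90.77%.

90.8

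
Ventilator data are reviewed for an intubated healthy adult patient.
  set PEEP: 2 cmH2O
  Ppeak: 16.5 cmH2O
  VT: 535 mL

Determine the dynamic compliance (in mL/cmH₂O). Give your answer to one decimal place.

36.9

Dynamic compliance = Vt / (PIP − PEEP) = 535 / (16.5 − 2) = 535 / 14.5 = 36.897 mL/cmH2O.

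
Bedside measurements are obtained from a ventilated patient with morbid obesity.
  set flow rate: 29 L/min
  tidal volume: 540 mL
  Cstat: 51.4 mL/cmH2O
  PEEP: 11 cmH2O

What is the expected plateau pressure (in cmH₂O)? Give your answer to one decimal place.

21.5

Pplat = PEEP + Vt / Cstat = 11 + 540 / 51.4 = 11 + 10.506 = 21.506 cmH2O.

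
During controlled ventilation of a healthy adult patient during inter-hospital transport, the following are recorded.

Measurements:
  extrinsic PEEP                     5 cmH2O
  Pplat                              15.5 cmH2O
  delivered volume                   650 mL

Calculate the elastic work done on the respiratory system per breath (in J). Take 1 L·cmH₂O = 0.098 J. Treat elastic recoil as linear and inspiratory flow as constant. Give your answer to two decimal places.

0.33

Elastic work ≈ ½ × (Pplat − PEEP) × Vt = 0.5 × (15.5 − 5) × 0.650 L = 0.5 × 10.5 × 0.650 = 3.413 L·cmH2O.
× 0.098 J/(L·cmH2O) → 0.3345 J.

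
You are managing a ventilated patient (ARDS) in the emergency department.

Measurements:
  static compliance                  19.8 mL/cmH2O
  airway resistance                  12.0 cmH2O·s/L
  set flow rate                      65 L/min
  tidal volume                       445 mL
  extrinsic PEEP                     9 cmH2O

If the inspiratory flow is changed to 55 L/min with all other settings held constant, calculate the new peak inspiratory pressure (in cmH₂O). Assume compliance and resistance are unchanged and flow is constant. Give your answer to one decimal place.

42.5

Flow: 65 L/min ÷ 60 = 1.0833 L/s.
New flow: 55 L/min ÷ 60 = 0.9167 L/s.
PIP = Vt/C + R·V̇ + PEEP (constant-flow equation of motion).
Only the resistive term changes: ΔPIP = R × ΔV̇ = 12.0 × (0.9167 − 1.0833) = 12.0 × -0.1666 = -1.999 cmH2O.
Original PIP = 445/19.8 + 12.0×1.0833 + 9 = 44.474 cmH2O; new PIP = 44.474 + (-1.999) = 42.475 cmH2O.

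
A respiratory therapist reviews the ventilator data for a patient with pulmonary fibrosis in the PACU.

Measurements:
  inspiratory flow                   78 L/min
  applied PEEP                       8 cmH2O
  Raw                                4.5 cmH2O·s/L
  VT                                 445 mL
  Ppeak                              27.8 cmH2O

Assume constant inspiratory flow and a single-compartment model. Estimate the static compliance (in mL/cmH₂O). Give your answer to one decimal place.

Flow: 78 L/min ÷ 60 = 1.3 L/s.
Equation of motion (constant flow): PIP = Vt/C + R·V̇ + PEEP.
Vt/C = PIP − R·V̇ − PEEP = 27.8 − 4.5×1.3 − 8 = 27.8 − 5.85 − 8 = 13.95 cmH2O.
C = Vt / 13.95 = 445 / 13.95 = 31.9 mL/cmH2O.

31.9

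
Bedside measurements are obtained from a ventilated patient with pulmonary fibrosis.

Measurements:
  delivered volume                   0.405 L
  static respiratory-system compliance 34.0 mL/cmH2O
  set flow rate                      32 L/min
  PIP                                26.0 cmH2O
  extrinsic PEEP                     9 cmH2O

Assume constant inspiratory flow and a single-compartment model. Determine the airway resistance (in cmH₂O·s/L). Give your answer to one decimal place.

Flow: 32 L/min ÷ 60 = 0.5333 L/s.
Equation of motion (constant flow): PIP = Vt/C + R·V̇ + PEEP.
R·V̇ = PIP − Vt/C − PEEP = 26.0 − 405/34.0 − 9 = 26.0 − 11.912 − 9 = 5.088 cmH2O.
R = 5.088 / 0.5333 = 9.541 cmH2O·s/L.

9.5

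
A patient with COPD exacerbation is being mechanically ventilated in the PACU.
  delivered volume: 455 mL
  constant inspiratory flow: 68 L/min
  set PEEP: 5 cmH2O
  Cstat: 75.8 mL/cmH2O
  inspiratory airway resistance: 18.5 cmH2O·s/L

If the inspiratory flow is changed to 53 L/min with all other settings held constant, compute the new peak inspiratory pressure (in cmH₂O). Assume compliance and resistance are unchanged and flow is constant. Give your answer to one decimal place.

27.3

Flow: 68 L/min ÷ 60 = 1.1333 L/s.
New flow: 53 L/min ÷ 60 = 0.8833 L/s.
PIP = Vt/C + R·V̇ + PEEP (constant-flow equation of motion).
Only the resistive term changes: ΔPIP = R × ΔV̇ = 18.5 × (0.8833 − 1.1333) = 18.5 × -0.25 = -4.625 cmH2O.
Original PIP = 455/75.8 + 18.5×1.1333 + 5 = 31.969 cmH2O; new PIP = 31.969 + (-4.625) = 27.344 cmH2O.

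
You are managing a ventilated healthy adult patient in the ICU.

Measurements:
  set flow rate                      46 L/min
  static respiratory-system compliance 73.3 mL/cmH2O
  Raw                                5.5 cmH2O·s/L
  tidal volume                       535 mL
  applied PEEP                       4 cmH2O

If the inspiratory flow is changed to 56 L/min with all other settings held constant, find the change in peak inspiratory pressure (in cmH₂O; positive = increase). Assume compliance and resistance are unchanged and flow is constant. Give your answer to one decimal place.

Flow: 46 L/min ÷ 60 = 0.7667 L/s.
New flow: 56 L/min ÷ 60 = 0.9333 L/s.
PIP = Vt/C + R·V̇ + PEEP (constant-flow equation of motion).
Only the resistive term changes: ΔPIP = R × ΔV̇ = 5.5 × (0.9333 − 0.7667) = 5.5 × 0.1666 = 0.9163 cmH2O.

0.9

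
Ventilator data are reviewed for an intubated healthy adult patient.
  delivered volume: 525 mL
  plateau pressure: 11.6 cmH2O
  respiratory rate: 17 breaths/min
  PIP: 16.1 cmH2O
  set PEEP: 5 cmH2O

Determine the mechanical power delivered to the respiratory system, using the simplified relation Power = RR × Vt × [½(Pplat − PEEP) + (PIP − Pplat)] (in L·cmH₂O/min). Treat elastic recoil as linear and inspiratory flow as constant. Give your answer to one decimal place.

69.6

Per-breath work = Vt × [½(Pplat−PEEP) + (PIP−Pplat)] = 0.525 × [0.5×6.6 + 4.5] = 0.525 × 7.8 = 4.095 L·cmH2O.
Power = 17 × 4.095 = 69.615 L·cmH2O/min.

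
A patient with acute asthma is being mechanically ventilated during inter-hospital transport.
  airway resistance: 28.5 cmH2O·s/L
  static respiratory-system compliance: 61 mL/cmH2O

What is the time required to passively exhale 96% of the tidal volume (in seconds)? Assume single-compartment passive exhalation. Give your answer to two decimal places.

5.60

τ = R × C = 28.5 × 61 mL/cmH2O = 28.5 × 0.061 L/cmH2O = 1.739 s.
Exhaled fraction f = 1 − e^(−t/τ) → t = −τ·ln(1 − f) = −1.739·ln(0.04) = 5.598 s.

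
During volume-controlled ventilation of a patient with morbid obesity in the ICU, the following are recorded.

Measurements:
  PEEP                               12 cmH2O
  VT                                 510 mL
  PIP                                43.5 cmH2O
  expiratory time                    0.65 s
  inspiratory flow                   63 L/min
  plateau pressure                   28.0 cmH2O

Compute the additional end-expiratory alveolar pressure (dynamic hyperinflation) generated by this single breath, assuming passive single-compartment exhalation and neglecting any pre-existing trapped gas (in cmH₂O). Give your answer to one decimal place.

Flow: 63 L/min ÷ 60 = 1.05 L/s.
R = (PIP − Pplat)/V̇ = (43.5 − 28.0) / 1.05 = 15.5/1.05 = 14.762 cmH2O·s/L.
C = Vt/(Pplat − PEEP) = 510.0 / (28.0 − 12) = 510.0/16.0 = 31.875 mL/cmH2O.
τ = R × C = 14.762 × 0.03188 L/cmH2O = 0.4706 s.
Fraction remaining = e^(−Te/τ) = e^(−0.65/0.4706) = 0.2513; trapped volume = 510.0 × 0.2513 = 128.16 mL.
Additional alveolar pressure from trapping ≈ V_trapped / C = 128.16 / 31.875 = 4.021 cmH2O.

4.0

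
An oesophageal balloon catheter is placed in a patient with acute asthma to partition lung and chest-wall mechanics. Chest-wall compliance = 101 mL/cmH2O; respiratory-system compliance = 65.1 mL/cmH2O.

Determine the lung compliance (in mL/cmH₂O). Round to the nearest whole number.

1/CL = 1/Crs − 1/Ccw.
1/CL = 1/65.1 − 1/101 = 0.00546.
CL = 183.15 mL/cmH2O.

183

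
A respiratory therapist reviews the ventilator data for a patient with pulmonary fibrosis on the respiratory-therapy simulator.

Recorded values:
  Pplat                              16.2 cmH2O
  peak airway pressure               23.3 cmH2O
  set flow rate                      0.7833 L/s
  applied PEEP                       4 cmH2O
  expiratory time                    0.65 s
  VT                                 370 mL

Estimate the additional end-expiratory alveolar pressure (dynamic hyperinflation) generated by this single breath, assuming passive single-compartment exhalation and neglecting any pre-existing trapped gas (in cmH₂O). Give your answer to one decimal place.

1.1

R = (PIP − Pplat)/V̇ = (23.3 − 16.2) / 0.7833 = 7.1/0.7833 = 9.064 cmH2O·s/L.
C = Vt/(Pplat − PEEP) = 370.0 / (16.2 − 4) = 370.0/12.2 = 30.328 mL/cmH2O.
τ = R × C = 9.064 × 0.03033 L/cmH2O = 0.2749 s.
Fraction remaining = e^(−Te/τ) = e^(−0.65/0.2749) = 0.094; trapped volume = 370.0 × 0.094 = 34.78 mL.
Additional alveolar pressure from trapping ≈ V_trapped / C = 34.78 / 30.328 = 1.147 cmH2O.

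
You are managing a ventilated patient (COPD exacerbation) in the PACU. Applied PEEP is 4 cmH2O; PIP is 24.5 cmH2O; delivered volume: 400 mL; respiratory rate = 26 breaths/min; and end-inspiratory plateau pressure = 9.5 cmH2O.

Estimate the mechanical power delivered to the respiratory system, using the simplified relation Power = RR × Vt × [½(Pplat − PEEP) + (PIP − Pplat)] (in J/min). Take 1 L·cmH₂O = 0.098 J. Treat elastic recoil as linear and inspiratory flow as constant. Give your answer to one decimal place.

Per-breath work = Vt × [½(Pplat−PEEP) + (PIP−Pplat)] = 0.400 × [0.5×5.5 + 15.0] = 0.400 × 17.75 = 7.1 L·cmH2O.
Power = 26 × 7.1 = 184.6 L·cmH2O/min.
× 0.098 J/(L·cmH2O) → 18.091 J/min.

18.1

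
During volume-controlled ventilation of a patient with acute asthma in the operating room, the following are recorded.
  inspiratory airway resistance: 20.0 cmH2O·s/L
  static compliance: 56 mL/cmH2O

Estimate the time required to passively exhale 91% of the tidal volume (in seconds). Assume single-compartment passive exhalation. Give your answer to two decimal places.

2.70

τ = R × C = 20.0 × 56 mL/cmH2O = 20.0 × 0.056 L/cmH2O = 1.12 s.
Exhaled fraction f = 1 − e^(−t/τ) → t = −τ·ln(1 − f) = −1.12·ln(0.09) = 2.697 s.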